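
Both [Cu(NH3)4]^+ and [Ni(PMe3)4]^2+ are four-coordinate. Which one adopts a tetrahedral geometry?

For [Cu(NH3)4]^+: Summing ligand charges against the +1 overall charge gives an oxidation state of +1 for copper. Cu sits in group 11, so the d-electron count is 11 − 1 = 10. A d¹⁰ ion has no crystal-field stabilisation preference between square planar and tetrahedral, so four ligands adopt the sterically favoured tetrahedral geometry. → tetrahedral.
For [Ni(PMe3)4]^2+: Trimethylphosphine is neutral; balancing the +2 overall charge requires Ni(II). Group 10 minus oxidation state 2 gives a d⁸ configuration. Trimethylphosphine is a strong-field ligand (high in the spectrochemical series). A 3d d⁸ ion with strong-field ligands gains enough CFSE to favour square planar over tetrahedral. → square planar.

[Cu(NH3)4]^+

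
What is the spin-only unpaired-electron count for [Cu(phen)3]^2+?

1

Summing ligand charges against the +2 overall charge gives an oxidation state of +2 for copper.
Copper is a group-11 element; Cu(II) is therefore d⁹.
Counting donor atoms: 3×1,10-phenanthroline (bidentate) → 6 donors. Coordination number = 6.
In an octahedral field the d⁹ configuration is t₂g⁶e_g³ (only one arrangement possible), giving 1 unpaired electron.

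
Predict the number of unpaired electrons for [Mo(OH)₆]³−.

Each hydroxide is −1; balancing the −3 overall charge requires Mo(III).
Mo sits in group 6, so the d-electron count is 6 − 3 = 3.
In an octahedral field the d³ configuration is t₂g³e_g⁰ (only one arrangement possible), giving 3 unpaired electrons.

3 unpaired electrons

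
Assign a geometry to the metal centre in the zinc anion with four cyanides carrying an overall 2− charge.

Summing ligand charges against the −2 overall charge gives an oxidation state of +2 for zinc.
Zinc is a group-12 element; Zn(II) is therefore d¹⁰.
Coordination number: 4.
A d¹⁰ ion has no crystal-field stabilisation preference between square planar and tetrahedral, so four ligands adopt the sterically favoured tetrahedral geometry.

tetrahedral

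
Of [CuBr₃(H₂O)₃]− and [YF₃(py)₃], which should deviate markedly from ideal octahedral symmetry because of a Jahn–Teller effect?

[CuBr₃(H₂O)₃]−: Summing ligand charges against the −1 overall charge gives an oxidation state of +2 for copper. Cu sits in group 11, so the d-electron count is 11 − 2 = 9. The t₂g⁶e_g³ configuration has an unevenly filled e_g set; the Jahn–Teller theorem predicts a tetragonal distortion (typically axial elongation) to lift the degeneracy.
[YF₃(py)₃]: Summing ligand charges against the 0 overall charge gives an oxidation state of +3 for yttrium. Y sits in group 3, so the d-electron count is 3 − 3 = 0. The d⁰ configuration leaves the e_g set evenly filled (or empty) — no strong Jahn–Teller driving force.

[CuBr₃(H₂O)₃]−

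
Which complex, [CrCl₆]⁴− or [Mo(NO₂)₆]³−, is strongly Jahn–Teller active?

[CrCl₆]⁴−: Summing ligand charges against the −4 overall charge gives an oxidation state of +2 for chromium. Cr sits in group 6, so the d-electron count is 6 − 2 = 4. Chloride is a weak-field ligand for a first-row metal, so the complex is high-spin. The t₂g³e_g¹ (high-spin) configuration has an unevenly filled e_g set; the Jahn–Teller theorem predicts a tetragonal distortion (typically axial elongation) to lift the degeneracy.
[Mo(NO₂)₆]³−: Summing ligand charges against the −3 overall charge gives an oxidation state of +3 for molybdenum. Group 6 minus oxidation state 3 gives a d³ configuration. The d³ configuration leaves the e_g set evenly filled (or empty) — no strong Jahn–Teller driving force.

[CrCl₆]⁴−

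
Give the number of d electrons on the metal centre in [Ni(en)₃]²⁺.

d8

Summing ligand charges against the +2 overall charge gives an oxidation state of +2 for nickel.
Nickel is a group-10 element; Ni(II) is therefore d⁸.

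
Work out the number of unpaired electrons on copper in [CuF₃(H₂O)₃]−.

Summing ligand charges against the −1 overall charge gives an oxidation state of +2 for copper.
Cu sits in group 11, so the d-electron count is 11 − 2 = 9.
In an octahedral field the d⁹ configuration is t₂g⁶e_g³ (only one arrangement possible), giving 1 unpaired electron.

1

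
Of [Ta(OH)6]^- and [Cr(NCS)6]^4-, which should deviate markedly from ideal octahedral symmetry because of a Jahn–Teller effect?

[Cr(NCS)6]^4-

[Ta(OH)6]^-: Summing ligand charges against the −1 overall charge gives an oxidation state of +5 for tantalum. Tantalum is a group-5 element; Ta(V) is therefore d⁰. The d⁰ configuration leaves the e_g set evenly filled (or empty) — no strong Jahn–Teller driving force.
[Cr(NCS)6]^4-: Summing ligand charges against the −4 overall charge gives an oxidation state of +2 for chromium. Cr sits in group 6, so the d-electron count is 6 − 2 = 4. Isothiocyanate is a weak-field ligand for a first-row metal, so the complex is high-spin. The t₂g³e_g¹ (high-spin) configuration has an unevenly filled e_g set; the Jahn–Teller theorem predicts a tetragonal distortion (typically axial elongation) to lift the degeneracy.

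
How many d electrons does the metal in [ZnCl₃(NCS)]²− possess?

d¹⁰

Ligand charges: each chloride is −1; each isothiocyanate is −1. With an overall charge of −2 the zinc centre must be in the +2 oxidation state.
Zinc is a group-12 element; Zn(II) is therefore d¹⁰.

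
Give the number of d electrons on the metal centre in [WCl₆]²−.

Each chloride is −1; balancing the −2 overall charge requires W(IV).
Group 6 minus oxidation state 4 gives a d² configuration.

d²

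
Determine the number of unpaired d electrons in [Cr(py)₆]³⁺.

3 unpaired electrons

Pyridine is neutral; balancing the +3 overall charge requires Cr(III).
Cr sits in group 6, so the d-electron count is 6 − 3 = 3.
In an octahedral field the d³ configuration is t₂g³e_g⁰ (only one arrangement possible), giving 3 unpaired electrons.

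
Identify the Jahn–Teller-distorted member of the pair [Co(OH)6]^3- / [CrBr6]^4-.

[Co(OH)6]^3-: Ligand charges: each hydroxide is −1. With an overall charge of −3 the cobalt centre must be in the +3 oxidation state. Group 9 minus oxidation state 3 gives a d⁶ configuration. Co(III) has an exceptionally large octahedral splitting and is low-spin with essentially every ligand except fluoride. The d⁶ configuration leaves the e_g set evenly filled (or empty) — no strong Jahn–Teller driving force.
[CrBr6]^4-: Summing ligand charges against the −4 overall charge gives an oxidation state of +2 for chromium. Group 6 minus oxidation state 2 gives a d⁴ configuration. Bromide is a weak-field ligand for a first-row metal, so the complex is high-spin. The t₂g³e_g¹ (high-spin) configuration has an unevenly filled e_g set; the Jahn–Teller theorem predicts a tetragonal distortion (typically axial elongation) to lift the degeneracy.

[CrBr6]^4-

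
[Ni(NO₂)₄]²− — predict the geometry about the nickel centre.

Summing ligand charges against the −2 overall charge gives an oxidation state of +2 for nickel.
Group 10 minus oxidation state 2 gives a d⁸ configuration.
Coordination number: 4.
Nitro (N-bound nitrite) is a strong-field ligand (high in the spectrochemical series).
A 3d d⁸ ion with strong-field ligands gains enough CFSE to favour square planar over tetrahedral.

square planar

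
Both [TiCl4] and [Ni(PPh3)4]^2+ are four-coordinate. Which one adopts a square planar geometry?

[Ni(PPh3)4]^2+

For [TiCl4]: Each chloride is −1; balancing the 0 overall charge requires Ti(IV). Group 4 minus oxidation state 4 gives a d⁰ configuration. A d⁰ ion has no crystal-field stabilisation preference between square planar and tetrahedral, so four ligands adopt the sterically favoured tetrahedral geometry. → tetrahedral.
For [Ni(PPh3)4]^2+: Summing ligand charges against the +2 overall charge gives an oxidation state of +2 for nickel. Ni sits in group 10, so the d-electron count is 10 − 2 = 8. Triphenylphosphine is a strong-field ligand (high in the spectrochemical series). A 3d d⁸ ion with strong-field ligands gains enough CFSE to favour square planar over tetrahedral. → square planar.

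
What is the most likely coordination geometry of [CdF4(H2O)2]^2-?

Each fluoride is −1; water is neutral; balancing the −2 overall charge requires Cd(II).
Cadmium is a group-12 element; Cd(II) is therefore d¹⁰.
Coordination number: 6.
Six donors around a single metal centre give an octahedral coordination sphere.

octahedral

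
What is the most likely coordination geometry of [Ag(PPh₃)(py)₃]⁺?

Triphenylphosphine is neutral; pyridine is neutral; balancing the +1 overall charge requires Ag(I).
Silver is a group-11 element; Ag(I) is therefore d¹⁰.
With 4 monodentate ligands the coordination number is 4.
A d¹⁰ ion has no crystal-field stabilisation preference between square planar and tetrahedral, so four ligands adopt the sterically favoured tetrahedral geometry.

tetrahedral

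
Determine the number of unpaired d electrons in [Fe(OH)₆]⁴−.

Ligand charges: each hydroxide is −1. With an overall charge of −4 the iron centre must be in the +2 oxidation state.
Group 8 minus oxidation state 2 gives a d⁶ configuration.
The spin state decides the count: Hydroxide is a weak-field ligand for a first-row metal, so the complex is high-spin.
An octahedral high-spin d⁶ ion is t₂g⁴e_g², giving 4 unpaired electrons.

4 unpaired electrons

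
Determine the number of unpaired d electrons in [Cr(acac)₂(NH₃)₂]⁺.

3 unpaired electrons

Summing ligand charges against the +1 overall charge gives an oxidation state of +3 for chromium.
Cr sits in group 6, so the d-electron count is 6 − 3 = 3.
Counting donor atoms: 2×acetylacetonate (bidentate) → 4 donors; 2×ammonia (monodentate) → 2 donors. Coordination number = 6.
In an octahedral field the d³ configuration is t₂g³e_g⁰ (only one arrangement possible), giving 3 unpaired electrons.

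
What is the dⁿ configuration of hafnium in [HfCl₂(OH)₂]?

d0

Ligand charges: each chloride is −1; each hydroxide is −1. With an overall charge of 0 the hafnium centre must be in the +4 oxidation state.
Group 4 minus oxidation state 4 gives a d⁰ configuration.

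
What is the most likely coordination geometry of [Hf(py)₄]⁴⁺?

Ligand charges: pyridine is neutral. With an overall charge of +4 the hafnium centre must be in the +4 oxidation state.
Hf sits in group 4, so the d-electron count is 4 − 4 = 0.
Coordination number: 4.
A d⁰ ion has no crystal-field stabilisation preference between square planar and tetrahedral, so four ligands adopt the sterically favoured tetrahedral geometry.

tetrahedral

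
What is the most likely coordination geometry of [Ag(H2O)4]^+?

Summing ligand charges against the +1 overall charge gives an oxidation state of +1 for silver.
Group 11 minus oxidation state 1 gives a d¹⁰ configuration.
With 4 monodentate ligands the coordination number is 4.
A d¹⁰ ion has no crystal-field stabilisation preference between square planar and tetrahedral, so four ligands adopt the sterically favoured tetrahedral geometry.

tetrahedral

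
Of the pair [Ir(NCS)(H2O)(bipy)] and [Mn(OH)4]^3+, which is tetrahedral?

[Mn(OH)4]^3+

For [Ir(NCS)(H2O)(bipy)]: Ligand charges: each isothiocyanate is −1; water is neutral; 2,2′-bipyridine is neutral. With an overall charge of 0 the iridium centre must be in the +1 oxidation state. Ir sits in group 9, so the d-electron count is 9 − 1 = 8. A 5d d⁸ ion has a large crystal-field splitting; square planar leaves the high-energy d_{x²−y²} orbital empty and maximises CFSE. → square planar.
For [Mn(OH)4]^3+: Each hydroxide is −1; balancing the +3 overall charge requires Mn(VII). Manganese is a group-7 element; Mn(VII) is therefore d⁰. A d⁰ ion has no crystal-field stabilisation preference between square planar and tetrahedral, so four ligands adopt the sterically favoured tetrahedral geometry. → tetrahedral.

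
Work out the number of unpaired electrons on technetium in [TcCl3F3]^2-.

Each chloride is −1; each fluoride is −1; balancing the −2 overall charge requires Tc(IV).
Tc sits in group 7, so the d-electron count is 7 − 4 = 3.
In an octahedral field the d³ configuration is t₂g³e_g⁰ (only one arrangement possible), giving 3 unpaired electrons.

3 unpaired electrons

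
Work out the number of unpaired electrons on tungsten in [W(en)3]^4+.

Summing ligand charges against the +4 overall charge gives an oxidation state of +4 for tungsten.
W sits in group 6, so the d-electron count is 6 − 4 = 2.
Counting donor atoms: 3×ethylenediamine (bidentate) → 6 donors. Coordination number = 6.
In an octahedral field the d² configuration is t₂g²e_g⁰ (only one arrangement possible), giving 2 unpaired electrons.

2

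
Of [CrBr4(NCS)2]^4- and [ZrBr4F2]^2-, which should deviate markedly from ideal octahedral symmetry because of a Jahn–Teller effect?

[CrBr4(NCS)2]^4-: Summing ligand charges against the −4 overall charge gives an oxidation state of +2 for chromium. Group 6 minus oxidation state 2 gives a d⁴ configuration. Bromide and isothiocyanate are weak-field ligands for a first-row metal, so the complex is high-spin. The t₂g³e_g¹ (high-spin) configuration has an unevenly filled e_g set; the Jahn–Teller theorem predicts a tetragonal distortion (typically axial elongation) to lift the degeneracy.
[ZrBr4F2]^2-: Ligand charges: each bromide is −1; each fluoride is −1. With an overall charge of −2 the zirconium centre must be in the +4 oxidation state. Zr sits in group 4, so the d-electron count is 4 − 4 = 0. The d⁰ configuration leaves the e_g set evenly filled (or empty) — no strong Jahn–Teller driving force.

[CrBr4(NCS)2]^4-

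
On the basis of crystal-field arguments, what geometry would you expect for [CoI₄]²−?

tetrahedral

Summing ligand charges against the −2 overall charge gives an oxidation state of +2 for cobalt.
Cobalt is a group-9 element; Co(II) is therefore d⁷.
Coordination number: 4.
Iodide is a weak-field ligand.
For a high-spin 3d d⁷ ion with weak-field ligands the small Δₜ gives little square-planar CFSE advantage, so four ligands adopt the sterically favoured tetrahedral geometry.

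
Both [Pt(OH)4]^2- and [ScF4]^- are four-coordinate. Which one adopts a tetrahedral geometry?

[ScF4]^-

For [Pt(OH)4]^2-: Ligand charges: each hydroxide is −1. With an overall charge of −2 the platinum centre must be in the +2 oxidation state. Group 10 minus oxidation state 2 gives a d⁸ configuration. A 5d d⁸ ion has a large crystal-field splitting; square planar leaves the high-energy d_{x²−y²} orbital empty and maximises CFSE. → square planar.
For [ScF4]^-: Each fluoride is −1; balancing the −1 overall charge requires Sc(III). Scandium is a group-3 element; Sc(III) is therefore d⁰. A d⁰ ion has no crystal-field stabilisation preference between square planar and tetrahedral, so four ligands adopt the sterically favoured tetrahedral geometry. → tetrahedral.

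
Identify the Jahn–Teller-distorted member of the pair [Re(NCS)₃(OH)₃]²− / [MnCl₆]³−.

[Re(NCS)₃(OH)₃]²−: Each isothiocyanate is −1; each hydroxide is −1; balancing the −2 overall charge requires Re(IV). Re sits in group 7, so the d-electron count is 7 − 4 = 3. The d³ configuration leaves the e_g set evenly filled (or empty) — no strong Jahn–Teller driving force.
[MnCl₆]³−: Ligand charges: each chloride is −1. With an overall charge of −3 the manganese centre must be in the +3 oxidation state. Mn sits in group 7, so the d-electron count is 7 − 3 = 4. Chloride is a weak-field ligand for a first-row metal, so the complex is high-spin. The t₂g³e_g¹ (high-spin) configuration has an unevenly filled e_g set; the Jahn–Teller theorem predicts a tetragonal distortion (typically axial elongation) to lift the degeneracy.

[MnCl₆]³−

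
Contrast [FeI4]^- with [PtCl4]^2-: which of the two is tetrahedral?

[FeI4]^-

For [FeI4]^-: Each iodide is −1; balancing the −1 overall charge requires Fe(III). Fe sits in group 8, so the d-electron count is 8 − 3 = 5. A high-spin d⁵ ion has zero CFSE in either geometry, so four ligands adopt the sterically favoured tetrahedral geometry. → tetrahedral.
For [PtCl4]^2-: Each chloride is −1; balancing the −2 overall charge requires Pt(II). Group 10 minus oxidation state 2 gives a d⁸ configuration. A 5d d⁸ ion has a large crystal-field splitting; square planar leaves the high-energy d_{x²−y²} orbital empty and maximises CFSE. → square planar.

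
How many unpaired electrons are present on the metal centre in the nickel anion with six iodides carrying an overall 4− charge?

Summing ligand charges against the −4 overall charge gives an oxidation state of +2 for nickel.
Ni sits in group 10, so the d-electron count is 10 − 2 = 8.
In an octahedral field the d⁸ configuration is t₂g⁶e_g² (only one arrangement possible), giving 2 unpaired electrons.

2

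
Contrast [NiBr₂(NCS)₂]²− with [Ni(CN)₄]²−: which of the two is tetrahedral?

For [NiBr₂(NCS)₂]²−: Summing ligand charges against the −2 overall charge gives an oxidation state of +2 for nickel. Nickel is a group-10 element; Ni(II) is therefore d⁸. Bromide and isothiocyanate are weak-field ligands. With weak-field ligands the CFSE gain from square planar is small, so a 3d d⁸ ion takes the sterically preferred tetrahedral geometry. → tetrahedral.
For [Ni(CN)₄]²−: Summing ligand charges against the −2 overall charge gives an oxidation state of +2 for nickel. Group 10 minus oxidation state 2 gives a d⁸ configuration. Cyanide is a strong-field ligand (high in the spectrochemical series). A 3d d⁸ ion with strong-field ligands gains enough CFSE to favour square planar over tetrahedral. → square planar.

[NiBr₂(NCS)₂]²−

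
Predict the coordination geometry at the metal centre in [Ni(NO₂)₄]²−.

Ligand charges: each nitro (N-bound nitrite) is −1. With an overall charge of −2 the nickel centre must be in the +2 oxidation state.
Nickel is a group-10 element; Ni(II) is therefore d⁸.
Coordination number: 4.
Nitro (N-bound nitrite) is a strong-field ligand (high in the spectrochemical series).
A 3d d⁸ ion with strong-field ligands gains enough CFSE to favour square planar over tetrahedral.

square planar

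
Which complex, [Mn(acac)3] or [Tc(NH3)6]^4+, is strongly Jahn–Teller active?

[Mn(acac)3]: Summing ligand charges against the 0 overall charge gives an oxidation state of +3 for manganese. Mn sits in group 7, so the d-electron count is 7 − 3 = 4. Acetylacetonate is a weak-field ligand for a first-row metal, so the complex is high-spin. The t₂g³e_g¹ (high-spin) configuration has an unevenly filled e_g set; the Jahn–Teller theorem predicts a tetragonal distortion (typically axial elongation) to lift the degeneracy.
[Tc(NH3)6]^4+: Summing ligand charges against the +4 overall charge gives an oxidation state of +4 for technetium. Group 7 minus oxidation state 4 gives a d³ configuration. The d³ configuration leaves the e_g set evenly filled (or empty) — no strong Jahn–Teller driving force.

[Mn(acac)3]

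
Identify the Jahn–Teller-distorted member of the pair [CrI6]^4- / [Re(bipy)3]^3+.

[CrI6]^4-

[CrI6]^4-: Each iodide is −1; balancing the −4 overall charge requires Cr(II). Group 6 minus oxidation state 2 gives a d⁴ configuration. Iodide is a weak-field ligand for a first-row metal, so the complex is high-spin. The t₂g³e_g¹ (high-spin) configuration has an unevenly filled e_g set; the Jahn–Teller theorem predicts a tetragonal distortion (typically axial elongation) to lift the degeneracy.
[Re(bipy)3]^3+: Ligand charges: 2,2′-bipyridine is neutral. With an overall charge of +3 the rhenium centre must be in the +3 oxidation state. Re sits in group 7, so the d-electron count is 7 − 3 = 4. A 5d ion has a large Δₒ and is invariably low-spin. The d⁴ configuration leaves the e_g set evenly filled (or empty) — no strong Jahn–Teller driving force.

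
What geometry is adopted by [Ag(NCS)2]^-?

Ligand charges: each isothiocyanate is −1. With an overall charge of −1 the silver centre must be in the +1 oxidation state.
Group 11 minus oxidation state 1 gives a d¹⁰ configuration.
With 2 monodentate ligands the coordination number is 2.
A d¹⁰ ion with only two ligands adopts a linear arrangement (sp hybridisation; no CFSE preference).

linear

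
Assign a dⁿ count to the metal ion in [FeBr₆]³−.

Ligand charges: each bromide is −1. With an overall charge of −3 the iron centre must be in the +3 oxidation state.
Iron is a group-8 element; Fe(III) is therefore d⁵.

d⁵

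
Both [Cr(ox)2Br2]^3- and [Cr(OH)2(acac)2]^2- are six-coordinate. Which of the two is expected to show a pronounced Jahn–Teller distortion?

[Cr(ox)2Br2]^3-: Each oxalate is −2; each bromide is −1; balancing the −3 overall charge requires Cr(III). Cr sits in group 6, so the d-electron count is 6 − 3 = 3. The d³ configuration leaves the e_g set evenly filled (or empty) — no strong Jahn–Teller driving force.
[Cr(OH)2(acac)2]^2-: Each hydroxide is −1; each acetylacetonate is −1; balancing the −2 overall charge requires Cr(II). Group 6 minus oxidation state 2 gives a d⁴ configuration. Acetylacetonate and hydroxide are weak-field ligands for a first-row metal, so the complex is high-spin. The t₂g³e_g¹ (high-spin) configuration has an unevenly filled e_g set; the Jahn–Teller theorem predicts a tetragonal distortion (typically axial elongation) to lift the degeneracy.

[Cr(OH)2(acac)2]^2-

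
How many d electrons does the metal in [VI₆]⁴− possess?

d³

Each iodide is −1; balancing the −4 overall charge requires V(II).
V sits in group 5, so the d-electron count is 5 − 2 = 3.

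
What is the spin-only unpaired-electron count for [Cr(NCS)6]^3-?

3

Ligand charges: each isothiocyanate is −1. With an overall charge of −3 the chromium centre must be in the +3 oxidation state.
Group 6 minus oxidation state 3 gives a d³ configuration.
In an octahedral field the d³ configuration is t₂g³e_g⁰ (only one arrangement possible), giving 3 unpaired electrons.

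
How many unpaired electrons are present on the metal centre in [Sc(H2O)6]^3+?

Water is neutral; balancing the +3 overall charge requires Sc(III).
Group 3 minus oxidation state 3 gives a d⁰ configuration.
In an octahedral field the d⁰ configuration is t₂g⁰e_g⁰, giving 0 unpaired electrons.

0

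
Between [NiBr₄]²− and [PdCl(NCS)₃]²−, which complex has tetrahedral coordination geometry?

For [NiBr₄]²−: Each bromide is −1; balancing the −2 overall charge requires Ni(II). Ni sits in group 10, so the d-electron count is 10 − 2 = 8. Bromide is a weak-field ligand. With weak-field ligands the CFSE gain from square planar is small, so a 3d d⁸ ion takes the sterically preferred tetrahedral geometry. → tetrahedral.
For [PdCl(NCS)₃]²−: Each chloride is −1; each isothiocyanate is −1; balancing the −2 overall charge requires Pd(II). Group 10 minus oxidation state 2 gives a d⁸ configuration. A 4d d⁸ ion has a large crystal-field splitting; square planar leaves the high-energy d_{x²−y²} orbital empty and maximises CFSE. → square planar.

[NiBr₄]²−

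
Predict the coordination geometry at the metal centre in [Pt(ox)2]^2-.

Each oxalate is −2; balancing the −2 overall charge requires Pt(II).
Platinum is a group-10 element; Pt(II) is therefore d⁸.
Counting donor atoms: 2×oxalate (bidentate) → 4 donors. Coordination number = 4.
A 5d d⁸ ion has a large crystal-field splitting; square planar leaves the high-energy d_{x²−y²} orbital empty and maximises CFSE.

square planar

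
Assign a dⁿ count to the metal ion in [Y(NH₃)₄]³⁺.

d0

Ammonia is neutral; balancing the +3 overall charge requires Y(III).
Group 3 minus oxidation state 3 gives a d⁰ configuration.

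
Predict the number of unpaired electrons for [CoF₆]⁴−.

3

Each fluoride is −1; balancing the −4 overall charge requires Co(II).
Cobalt is a group-9 element; Co(II) is therefore d⁷.
The spin state decides the count: Fluoride is a weak-field ligand for a first-row metal, so the complex is high-spin.
An octahedral high-spin d⁷ ion is t₂g⁵e_g², giving 3 unpaired electrons.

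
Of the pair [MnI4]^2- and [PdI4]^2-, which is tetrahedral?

For [MnI4]^2-: Summing ligand charges against the −2 overall charge gives an oxidation state of +2 for manganese. Manganese is a group-7 element; Mn(II) is therefore d⁵. A high-spin d⁵ ion has zero CFSE in either geometry, so four ligands adopt the sterically favoured tetrahedral geometry. → tetrahedral.
For [PdI4]^2-: Summing ligand charges against the −2 overall charge gives an oxidation state of +2 for palladium. Palladium is a group-10 element; Pd(II) is therefore d⁸. A 4d d⁸ ion has a large crystal-field splitting; square planar leaves the high-energy d_{x²−y²} orbital empty and maximises CFSE. → square planar.

[MnI4]^2-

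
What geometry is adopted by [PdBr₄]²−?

Ligand charges: each bromide is −1. With an overall charge of −2 the palladium centre must be in the +2 oxidation state.
Palladium is a group-10 element; Pd(II) is therefore d⁸.
With 4 monodentate ligands the coordination number is 4.
A 4d d⁸ ion has a large crystal-field splitting; square planar leaves the high-energy d_{x²−y²} orbital empty and maximises CFSE.

square planar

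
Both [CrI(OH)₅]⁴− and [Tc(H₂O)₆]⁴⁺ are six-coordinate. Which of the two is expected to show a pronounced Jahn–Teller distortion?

[CrI(OH)₅]⁴−: Summing ligand charges against the −4 overall charge gives an oxidation state of +2 for chromium. Chromium is a group-6 element; Cr(II) is therefore d⁴. Hydroxide and iodide are weak-field ligands for a first-row metal, so the complex is high-spin. The t₂g³e_g¹ (high-spin) configuration has an unevenly filled e_g set; the Jahn–Teller theorem predicts a tetragonal distortion (typically axial elongation) to lift the degeneracy.
[Tc(H₂O)₆]⁴⁺: Ligand charges: water is neutral. With an overall charge of +4 the technetium centre must be in the +4 oxidation state. Tc sits in group 7, so the d-electron count is 7 − 4 = 3. The d³ configuration leaves the e_g set evenly filled (or empty) — no strong Jahn–Teller driving force.

[CrI(OH)₅]⁴−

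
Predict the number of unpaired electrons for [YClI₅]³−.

0

Ligand charges: each chloride is −1; each iodide is −1. With an overall charge of −3 the yttrium centre must be in the +3 oxidation state.
Y sits in group 3, so the d-electron count is 3 − 3 = 0.
In an octahedral field the d⁰ configuration is t₂g⁰e_g⁰, giving 0 unpaired electrons.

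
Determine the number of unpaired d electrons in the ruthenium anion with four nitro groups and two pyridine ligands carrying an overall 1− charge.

Ligand charges: each nitro (N-bound nitrite) is −1; pyridine is neutral. With an overall charge of −1 the ruthenium centre must be in the +3 oxidation state.
Group 8 minus oxidation state 3 gives a d⁵ configuration.
The spin state decides the count: a 4d ion has a large Δₒ and is invariably low-spin.
An octahedral low-spin d⁵ ion is t₂g⁵e_g⁰, giving 1 unpaired electron.

1 unpaired electron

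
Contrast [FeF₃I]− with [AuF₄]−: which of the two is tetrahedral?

For [FeF₃I]−: Each fluoride is −1; each iodide is −1; balancing the −1 overall charge requires Fe(III). Fe sits in group 8, so the d-electron count is 8 − 3 = 5. A high-spin d⁵ ion has zero CFSE in either geometry, so four ligands adopt the sterically favoured tetrahedral geometry. → tetrahedral.
For [AuF₄]−: Ligand charges: each fluoride is −1. With an overall charge of −1 the gold centre must be in the +3 oxidation state. Group 11 minus oxidation state 3 gives a d⁸ configuration. A 5d d⁸ ion has a large crystal-field splitting; square planar leaves the high-energy d_{x²−y²} orbital empty and maximises CFSE. → square planar.

[FeF₃I]−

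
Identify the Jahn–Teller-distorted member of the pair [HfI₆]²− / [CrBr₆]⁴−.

[CrBr₆]⁴−

[HfI₆]²−: Summing ligand charges against the −2 overall charge gives an oxidation state of +4 for hafnium. Hafnium is a group-4 element; Hf(IV) is therefore d⁰. The d⁰ configuration leaves the e_g set evenly filled (or empty) — no strong Jahn–Teller driving force.
[CrBr₆]⁴−: Each bromide is −1; balancing the −4 overall charge requires Cr(II). Chromium is a group-6 element; Cr(II) is therefore d⁴. Bromide is a weak-field ligand for a first-row metal, so the complex is high-spin. The t₂g³e_g¹ (high-spin) configuration has an unevenly filled e_g set; the Jahn–Teller theorem predicts a tetragonal distortion (typically axial elongation) to lift the degeneracy.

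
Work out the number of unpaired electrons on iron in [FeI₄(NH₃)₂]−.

5 unpaired electrons

Summing ligand charges against the −1 overall charge gives an oxidation state of +3 for iron.
Iron is a group-8 element; Fe(III) is therefore d⁵.
The spin state decides the count: Iodide is a weak-field ligand for a first-row metal, so the complex is high-spin.
An octahedral high-spin d⁵ ion is t₂g³e_g², giving 5 unpaired electrons.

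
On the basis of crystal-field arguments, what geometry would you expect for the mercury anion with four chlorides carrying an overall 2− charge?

Ligand charges: each chloride is −1. With an overall charge of −2 the mercury centre must be in the +2 oxidation state.
Mercury is a group-12 element; Hg(II) is therefore d¹⁰.
With 4 monodentate ligands the coordination number is 4.
A d¹⁰ ion has no crystal-field stabilisation preference between square planar and tetrahedral, so four ligands adopt the sterically favoured tetrahedral geometry.

tetrahedral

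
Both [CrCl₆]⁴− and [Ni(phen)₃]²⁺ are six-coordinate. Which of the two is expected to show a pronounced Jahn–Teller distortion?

[CrCl₆]⁴−

[CrCl₆]⁴−: Summing ligand charges against the −4 overall charge gives an oxidation state of +2 for chromium. Chromium is a group-6 element; Cr(II) is therefore d⁴. Chloride is a weak-field ligand for a first-row metal, so the complex is high-spin. The t₂g³e_g¹ (high-spin) configuration has an unevenly filled e_g set; the Jahn–Teller theorem predicts a tetragonal distortion (typically axial elongation) to lift the degeneracy.
[Ni(phen)₃]²⁺: Summing ligand charges against the +2 overall charge gives an oxidation state of +2 for nickel. Group 10 minus oxidation state 2 gives a d⁸ configuration. The d⁸ configuration leaves the e_g set evenly filled (or empty) — no strong Jahn–Teller driving force.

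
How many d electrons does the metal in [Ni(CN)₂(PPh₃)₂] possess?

d8

Ligand charges: each cyanide is −1; triphenylphosphine is neutral. With an overall charge of 0 the nickel centre must be in the +2 oxidation state.
Ni sits in group 10, so the d-electron count is 10 − 2 = 8.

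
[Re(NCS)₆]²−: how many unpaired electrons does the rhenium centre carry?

Ligand charges: each isothiocyanate is −1. With an overall charge of −2 the rhenium centre must be in the +4 oxidation state.
Group 7 minus oxidation state 4 gives a d³ configuration.
In an octahedral field the d³ configuration is t₂g³e_g⁰ (only one arrangement possible), giving 3 unpaired electrons.

3 unpaired electrons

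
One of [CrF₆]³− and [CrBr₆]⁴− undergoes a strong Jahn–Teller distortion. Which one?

[CrBr₆]⁴−

[CrF₆]³−: Each fluoride is −1; balancing the −3 overall charge requires Cr(III). Chromium is a group-6 element; Cr(III) is therefore d³. The d³ configuration leaves the e_g set evenly filled (or empty) — no strong Jahn–Teller driving force.
[CrBr₆]⁴−: Each bromide is −1; balancing the −4 overall charge requires Cr(II). Chromium is a group-6 element; Cr(II) is therefore d⁴. Bromide is a weak-field ligand for a first-row metal, so the complex is high-spin. The t₂g³e_g¹ (high-spin) configuration has an unevenly filled e_g set; the Jahn–Teller theorem predicts a tetragonal distortion (typically axial elongation) to lift the degeneracy.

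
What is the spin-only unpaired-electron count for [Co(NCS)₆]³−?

Summing ligand charges against the −3 overall charge gives an oxidation state of +3 for cobalt.
Cobalt is a group-9 element; Co(III) is therefore d⁶.
The spin state decides the count: Co(III) has an exceptionally large octahedral splitting and is low-spin with essentially every ligand except fluoride.
An octahedral low-spin d⁶ ion is t₂g⁶e_g⁰, giving 0 unpaired electrons.

0 unpaired electrons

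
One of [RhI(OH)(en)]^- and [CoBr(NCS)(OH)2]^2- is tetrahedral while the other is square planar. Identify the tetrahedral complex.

For [RhI(OH)(en)]^-: Ligand charges: each iodide is −1; each hydroxide is −1; ethylenediamine is neutral. With an overall charge of −1 the rhodium centre must be in the +1 oxidation state. Rhodium is a group-9 element; Rh(I) is therefore d⁸. A 4d d⁸ ion has a large crystal-field splitting; square planar leaves the high-energy d_{x²−y²} orbital empty and maximises CFSE. → square planar.
For [CoBr(NCS)(OH)2]^2-: Summing ligand charges against the −2 overall charge gives an oxidation state of +2 for cobalt. Cobalt is a group-9 element; Co(II) is therefore d⁷. For a high-spin 3d d⁷ ion with weak-field ligands the small Δₜ gives little square-planar CFSE advantage, so four ligands adopt the sterically favoured tetrahedral geometry. → tetrahedral.

[CoBr(NCS)(OH)2]^2-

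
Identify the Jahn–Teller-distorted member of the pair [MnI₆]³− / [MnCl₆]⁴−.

[MnI₆]³−

[MnI₆]³−: Each iodide is −1; balancing the −3 overall charge requires Mn(III). Mn sits in group 7, so the d-electron count is 7 − 3 = 4. Iodide is a weak-field ligand for a first-row metal, so the complex is high-spin. The t₂g³e_g¹ (high-spin) configuration has an unevenly filled e_g set; the Jahn–Teller theorem predicts a tetragonal distortion (typically axial elongation) to lift the degeneracy.
[MnCl₆]⁴−: Ligand charges: each chloride is −1. With an overall charge of −4 the manganese centre must be in the +2 oxidation state. Manganese is a group-7 element; Mn(II) is therefore d⁵. Chloride is a weak-field ligand for a first-row metal, so the complex is high-spin. The d⁵ configuration leaves the e_g set evenly filled (or empty) — no strong Jahn–Teller driving force.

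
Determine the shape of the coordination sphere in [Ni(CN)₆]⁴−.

octahedral

Each cyanide is −1; balancing the −4 overall charge requires Ni(II).
Ni sits in group 10, so the d-electron count is 10 − 2 = 8.
With 6 monodentate ligands the coordination number is 6.
Six donors around a single metal centre give an octahedral coordination sphere.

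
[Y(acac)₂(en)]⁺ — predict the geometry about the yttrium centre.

Summing ligand charges against the +1 overall charge gives an oxidation state of +3 for yttrium.
Yttrium is a group-3 element; Y(III) is therefore d⁰.
Counting donor atoms: 2×acetylacetonate (bidentate) → 4 donors; 1×ethylenediamine (bidentate) → 2 donors. Coordination number = 6.
Six donors around a single metal centre give an octahedral coordination sphere.

octahedral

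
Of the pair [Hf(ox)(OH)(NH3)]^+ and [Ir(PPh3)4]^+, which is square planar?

For [Hf(ox)(OH)(NH3)]^+: Ligand charges: each oxalate is −2; each hydroxide is −1; ammonia is neutral. With an overall charge of +1 the hafnium centre must be in the +4 oxidation state. Hafnium is a group-4 element; Hf(IV) is therefore d⁰. A d⁰ ion has no crystal-field stabilisation preference between square planar and tetrahedral, so four ligands adopt the sterically favoured tetrahedral geometry. → tetrahedral.
For [Ir(PPh3)4]^+: Summing ligand charges against the +1 overall charge gives an oxidation state of +1 for iridium. Ir sits in group 9, so the d-electron count is 9 − 1 = 8. A 5d d⁸ ion has a large crystal-field splitting; square planar leaves the high-energy d_{x²−y²} orbital empty and maximises CFSE. → square planar.

[Ir(PPh3)4]^+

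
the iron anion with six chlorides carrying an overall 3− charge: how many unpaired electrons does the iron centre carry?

5

Each chloride is −1; balancing the −3 overall charge requires Fe(III).
Fe sits in group 8, so the d-electron count is 8 − 3 = 5.
The spin state decides the count: Chloride is a weak-field ligand for a first-row metal, so the complex is high-spin.
An octahedral high-spin d⁵ ion is t₂g³e_g², giving 5 unpaired electrons.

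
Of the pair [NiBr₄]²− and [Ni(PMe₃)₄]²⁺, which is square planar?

For [NiBr₄]²−: Each bromide is −1; balancing the −2 overall charge requires Ni(II). Group 10 minus oxidation state 2 gives a d⁸ configuration. Bromide is a weak-field ligand. With weak-field ligands the CFSE gain from square planar is small, so a 3d d⁸ ion takes the sterically preferred tetrahedral geometry. → tetrahedral.
For [Ni(PMe₃)₄]²⁺: Ligand charges: trimethylphosphine is neutral. With an overall charge of +2 the nickel centre must be in the +2 oxidation state. Group 10 minus oxidation state 2 gives a d⁸ configuration. Trimethylphosphine is a strong-field ligand (high in the spectrochemical series). A 3d d⁸ ion with strong-field ligands gains enough CFSE to favour square planar over tetrahedral. → square planar.

[Ni(PMe₃)₄]²⁺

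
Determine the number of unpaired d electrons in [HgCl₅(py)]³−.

0

Summing ligand charges against the −3 overall charge gives an oxidation state of +2 for mercury.
Group 12 minus oxidation state 2 gives a d¹⁰ configuration.
In an octahedral field the d¹⁰ configuration is t₂g⁶e_g⁴, giving 0 unpaired electrons.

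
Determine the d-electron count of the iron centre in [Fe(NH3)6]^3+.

d⁵

Summing ligand charges against the +3 overall charge gives an oxidation state of +3 for iron.
Group 8 minus oxidation state 3 gives a d⁵ configuration.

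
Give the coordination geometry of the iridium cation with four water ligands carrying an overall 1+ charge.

Ligand charges: water is neutral. With an overall charge of +1 the iridium centre must be in the +1 oxidation state.
Ir sits in group 9, so the d-electron count is 9 − 1 = 8.
Coordination number: 4.
A 5d d⁸ ion has a large crystal-field splitting; square planar leaves the high-energy d_{x²−y²} orbital empty and maximises CFSE.

square planar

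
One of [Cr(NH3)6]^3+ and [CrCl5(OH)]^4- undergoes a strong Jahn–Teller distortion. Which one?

[CrCl5(OH)]^4-

[Cr(NH3)6]^3+: Ammonia is neutral; balancing the +3 overall charge requires Cr(III). Cr sits in group 6, so the d-electron count is 6 − 3 = 3. The d³ configuration leaves the e_g set evenly filled (or empty) — no strong Jahn–Teller driving force.
[CrCl5(OH)]^4-: Each chloride is −1; each hydroxide is −1; balancing the −4 overall charge requires Cr(II). Chromium is a group-6 element; Cr(II) is therefore d⁴. Chloride and hydroxide are weak-field ligands for a first-row metal, so the complex is high-spin. The t₂g³e_g¹ (high-spin) configuration has an unevenly filled e_g set; the Jahn–Teller theorem predicts a tetragonal distortion (typically axial elongation) to lift the degeneracy.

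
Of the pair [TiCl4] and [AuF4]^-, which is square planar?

For [TiCl4]: Each chloride is −1; balancing the 0 overall charge requires Ti(IV). Group 4 minus oxidation state 4 gives a d⁰ configuration. A d⁰ ion has no crystal-field stabilisation preference between square planar and tetrahedral, so four ligands adopt the sterically favoured tetrahedral geometry. → tetrahedral.
For [AuF4]^-: Each fluoride is −1; balancing the −1 overall charge requires Au(III). Au sits in group 11, so the d-electron count is 11 − 3 = 8. A 5d d⁸ ion has a large crystal-field splitting; square planar leaves the high-energy d_{x²−y²} orbital empty and maximises CFSE. → square planar.

[AuF4]^-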